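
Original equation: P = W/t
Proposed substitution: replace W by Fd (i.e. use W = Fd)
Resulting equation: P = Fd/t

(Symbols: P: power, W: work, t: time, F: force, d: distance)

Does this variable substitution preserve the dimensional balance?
Yes

[W] = [L^2 M T^-2] and [Fd] = [L^2 M T^-2]. These match, so the substitution replaces a quantity by one of the same dimensions and the result P = Fd/t has LHS [L^2 M T^-3] vs RHS [L^2 M T^-3] — still consistent.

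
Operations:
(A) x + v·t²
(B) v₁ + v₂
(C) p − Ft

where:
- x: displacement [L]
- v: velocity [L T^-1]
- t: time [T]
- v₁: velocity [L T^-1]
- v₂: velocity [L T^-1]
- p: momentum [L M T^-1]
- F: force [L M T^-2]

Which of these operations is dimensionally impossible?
(A) x + v·t²

(A) x + v·t²: x [L] and v·t² [L T] — different dimensions cannot be added/subtracted ✗
(B) v₁ + v₂: v₁ [L T^-1] and v₂ [L T^-1] — same dimensions ✓
(C) p − Ft: p [L M T^-1] and Ft [L M T^-1] — same dimensions ✓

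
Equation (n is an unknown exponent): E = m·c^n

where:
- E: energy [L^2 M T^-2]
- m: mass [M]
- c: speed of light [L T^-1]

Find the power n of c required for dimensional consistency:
n = 2

E has dimensions [L^2 M T^-2]; c has dimensions [L T^-1].
The rest of the RHS has dimensions [M], so c^n must supply [L^2 T^-2].
With n = 2: m·c^2 has dimensions [L^2 M T^-2], matching the LHS ✓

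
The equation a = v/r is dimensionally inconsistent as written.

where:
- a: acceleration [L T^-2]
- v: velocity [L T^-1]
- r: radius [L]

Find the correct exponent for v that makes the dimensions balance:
The exponent of v should be 2: a = v^2/r

The LHS a has dimensions [L T^-2]; v has dimensions [L T^-1].
As written, the RHS v/r (exponent 1 on v) has dimensions [T^-1], which does not match.
With exponent 2, the RHS v^2/r has dimensions [L T^-2], matching the LHS.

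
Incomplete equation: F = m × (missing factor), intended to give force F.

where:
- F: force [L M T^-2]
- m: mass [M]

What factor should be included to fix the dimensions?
a (acceleration), dimensions [L T^-2]

F has dimensions [L M T^-2] and m has dimensions [M].
The missing factor must have dimensions [L M T^-2] / [M] = [L T^-2], i.e. acceleration (a).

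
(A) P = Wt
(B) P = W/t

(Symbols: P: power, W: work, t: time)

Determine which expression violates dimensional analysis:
(A)

(A) P = Wt: LHS [L^2 M T^-3], RHS [L^2 M T^-1] ✗
(B) P = W/t: LHS [L^2 M T^-3], RHS [L^2 M T^-3] ✓

Expression (A) P = Wt is dimensionally incorrect.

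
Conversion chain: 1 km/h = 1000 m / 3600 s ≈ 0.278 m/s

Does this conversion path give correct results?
The chain is correct (no errors).

Correct: 1 km = 1000 m, 1 h = 3600 s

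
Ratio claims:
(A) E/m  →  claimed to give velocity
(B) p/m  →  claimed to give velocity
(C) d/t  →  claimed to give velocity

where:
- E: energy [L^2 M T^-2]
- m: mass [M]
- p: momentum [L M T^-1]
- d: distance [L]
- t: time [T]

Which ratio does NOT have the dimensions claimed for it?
(A) E/m does not give velocity

(A) E/m: [L^2 T^-2] ≠ velocity [L T^-1] ✗
(B) p/m: [L T^-1] = velocity [L T^-1] ✓
(C) d/t: [L T^-1] = velocity [L T^-1] ✓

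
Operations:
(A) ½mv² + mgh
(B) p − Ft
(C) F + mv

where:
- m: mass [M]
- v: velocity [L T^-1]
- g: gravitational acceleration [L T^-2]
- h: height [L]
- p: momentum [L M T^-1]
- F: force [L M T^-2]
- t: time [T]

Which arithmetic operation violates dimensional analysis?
(C) F + mv

(A) ½mv² + mgh: ½mv² [L^2 M T^-2] and mgh [L^2 M T^-2] — same dimensions ✓
(B) p − Ft: p [L M T^-1] and Ft [L M T^-1] — same dimensions ✓
(C) F + mv: F [L M T^-2] and mv [L M T^-1] — different dimensions cannot be added/subtracted ✗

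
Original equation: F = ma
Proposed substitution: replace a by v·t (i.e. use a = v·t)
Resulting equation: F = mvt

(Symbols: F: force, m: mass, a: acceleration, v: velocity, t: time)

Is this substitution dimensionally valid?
No

[a] = [L T^-2] and [v·t] = [L]. These differ, so the substitution replaces a quantity by one of different dimensions and the result F = mvt has LHS [L M T^-2] vs RHS [L M] — inconsistent.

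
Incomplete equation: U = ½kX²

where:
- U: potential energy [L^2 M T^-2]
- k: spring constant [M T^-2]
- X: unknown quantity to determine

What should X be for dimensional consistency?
X = x (displacement), dimensions [L]

U has dimensions [L^2 M T^-2]; the rest of the RHS (½k) has dimensions [M T^-2].
So X² must have dimensions [L^2], i.e. X has dimensions [L] — X = x (displacement).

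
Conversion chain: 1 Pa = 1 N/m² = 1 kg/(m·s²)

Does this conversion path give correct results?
The chain is correct (no errors).

Correct: Pascal is Newton per square meter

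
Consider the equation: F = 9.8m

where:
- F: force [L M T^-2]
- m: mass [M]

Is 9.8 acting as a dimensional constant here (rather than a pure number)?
Yes

F has dimensions [L M T^-2], while m alone has dimensions [M]. For the equation to balance, the factor 9.8 must carry dimensions [L T^-2] — it is a dimensional constant (a numerical value of a physical quantity with its units suppressed), not a pure number.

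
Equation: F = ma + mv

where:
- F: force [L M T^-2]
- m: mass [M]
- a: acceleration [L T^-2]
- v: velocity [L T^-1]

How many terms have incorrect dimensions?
1

LHS F: [L M T^-2]
- ma: [L M T^-2] ✓
- mv: [L M T^-1] ✗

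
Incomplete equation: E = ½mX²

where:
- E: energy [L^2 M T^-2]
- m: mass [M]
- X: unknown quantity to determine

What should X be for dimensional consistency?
X = v (velocity), dimensions [L T^-1]

E has dimensions [L^2 M T^-2]; the rest of the RHS (½m) has dimensions [M].
So X² must have dimensions [L^2 T^-2], i.e. X has dimensions [L T^-1] — X = v (velocity).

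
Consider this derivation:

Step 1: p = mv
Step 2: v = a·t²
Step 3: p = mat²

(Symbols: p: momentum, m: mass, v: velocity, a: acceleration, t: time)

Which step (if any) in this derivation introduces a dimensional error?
Step 2

Step 1: p = mv → LHS [L M T^-1], RHS [L M T^-1] ✓
Step 2: v = a·t² → LHS [L T^-1], RHS [L] ✗

The first dimensional inconsistency appears in step 2: v = a·t²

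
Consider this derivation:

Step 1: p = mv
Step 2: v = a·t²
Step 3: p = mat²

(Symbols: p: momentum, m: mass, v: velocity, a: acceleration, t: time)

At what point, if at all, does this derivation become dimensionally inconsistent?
Step 2

Step 1: p = mv → LHS [L M T^-1], RHS [L M T^-1] ✓
Step 2: v = a·t² → LHS [L T^-1], RHS [L] ✗

The first dimensional inconsistency appears in step 2: v = a·t²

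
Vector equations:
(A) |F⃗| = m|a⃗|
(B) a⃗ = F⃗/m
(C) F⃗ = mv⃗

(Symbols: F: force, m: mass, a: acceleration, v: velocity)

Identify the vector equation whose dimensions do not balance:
(C) F⃗ = mv⃗

(A) |F⃗| = m|a⃗|: LHS [L M T^-2], RHS [L M T^-2] ✓ — magnitudes of vectors are scalars
(B) a⃗ = F⃗/m: LHS [L T^-2], RHS [L T^-2] ✓ — force (vector) divided by mass (scalar)
(C) F⃗ = mv⃗: LHS [L M T^-2], RHS [L M T^-1] ✗ — mass times velocity is momentum, not force; should be ma⃗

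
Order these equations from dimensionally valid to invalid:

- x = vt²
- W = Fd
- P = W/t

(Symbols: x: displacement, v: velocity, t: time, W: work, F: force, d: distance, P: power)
Dimensionally correct: W = Fd, P = W/t
Dimensionally incorrect: x = vt²
Ordered (correct first, then incorrect): W = Fd, P = W/t, x = vt²

- x = vt²: LHS [L], RHS [L T] → incorrect ✗
- W = Fd: LHS [L^2 M T^-2], RHS [L^2 M T^-2] → correct ✓
- P = W/t: LHS [L^2 M T^-3], RHS [L^2 M T^-3] → correct ✓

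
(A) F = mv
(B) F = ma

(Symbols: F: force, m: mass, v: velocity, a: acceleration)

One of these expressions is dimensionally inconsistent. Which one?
(A)

(A) F = mv: LHS [L M T^-2], RHS [L M T^-1] ✗
(B) F = ma: LHS [L M T^-2], RHS [L M T^-2] ✓

Expression (A) F = mv is dimensionally incorrect.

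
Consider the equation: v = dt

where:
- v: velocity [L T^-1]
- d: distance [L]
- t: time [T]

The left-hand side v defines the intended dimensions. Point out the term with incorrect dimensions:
The right-hand side term dt

v has dimensions [L T^-1], but dt has dimensions [L T], so the term dt is dimensionally wrong for v.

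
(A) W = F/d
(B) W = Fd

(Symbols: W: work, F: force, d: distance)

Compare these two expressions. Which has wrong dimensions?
(A)

(A) W = F/d: LHS [L^2 M T^-2], RHS [M T^-2] ✗
(B) W = Fd: LHS [L^2 M T^-2], RHS [L^2 M T^-2] ✓

Expression (A) W = F/d is dimensionally incorrect.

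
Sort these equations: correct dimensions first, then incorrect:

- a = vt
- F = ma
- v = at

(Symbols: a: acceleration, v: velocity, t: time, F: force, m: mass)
Dimensionally correct: F = ma, v = at
Dimensionally incorrect: a = vt
Ordered (correct first, then incorrect): F = ma, v = at, a = vt

- a = vt: LHS [L T^-2], RHS [L] → incorrect ✗
- F = ma: LHS [L M T^-2], RHS [L M T^-2] → correct ✓
- v = at: LHS [L T^-1], RHS [L T^-1] → correct ✓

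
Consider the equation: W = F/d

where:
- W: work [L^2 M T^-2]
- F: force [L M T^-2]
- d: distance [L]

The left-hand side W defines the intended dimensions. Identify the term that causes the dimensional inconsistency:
The right-hand side term F/d

W has dimensions [L^2 M T^-2], but F/d has dimensions [M T^-2], so the term F/d is dimensionally wrong for W.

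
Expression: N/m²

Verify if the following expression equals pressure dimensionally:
Yes

The expression N/m² has dimensions [L^-1 M T^-2], which is exactly pressure [L^-1 M T^-2].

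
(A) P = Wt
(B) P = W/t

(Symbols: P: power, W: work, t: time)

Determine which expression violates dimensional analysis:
(A)

(A) P = Wt: LHS [L^2 M T^-3], RHS [L^2 M T^-1] ✗
(B) P = W/t: LHS [L^2 M T^-3], RHS [L^2 M T^-3] ✓

Expression (A) P = Wt is dimensionally incorrect.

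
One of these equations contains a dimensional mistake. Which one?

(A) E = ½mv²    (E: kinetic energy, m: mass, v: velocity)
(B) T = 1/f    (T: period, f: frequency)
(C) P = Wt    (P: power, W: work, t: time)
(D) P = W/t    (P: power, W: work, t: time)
(C) P = Wt

The equation (C) P = Wt is dimensionally incorrect.

LHS (P): [L^2 M T^-3]
RHS (Wt): [L^2 M T^-1] ✗

The dimensions do not match. The other three equations balance.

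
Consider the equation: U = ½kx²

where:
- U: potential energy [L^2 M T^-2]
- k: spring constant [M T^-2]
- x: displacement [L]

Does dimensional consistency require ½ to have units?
No

U has dimensions [L^2 M T^-2] and kx² already has dimensions [L^2 M T^-2], so the equation balances without ½ contributing any dimensions. ½ is a pure (dimensionless) number; changing or removing it would not affect dimensional consistency.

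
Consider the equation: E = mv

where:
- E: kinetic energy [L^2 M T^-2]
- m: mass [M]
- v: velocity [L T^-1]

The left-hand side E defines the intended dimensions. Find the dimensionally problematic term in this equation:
The right-hand side term mv

E has dimensions [L^2 M T^-2], but mv has dimensions [L M T^-1], so the term mv is dimensionally wrong for E.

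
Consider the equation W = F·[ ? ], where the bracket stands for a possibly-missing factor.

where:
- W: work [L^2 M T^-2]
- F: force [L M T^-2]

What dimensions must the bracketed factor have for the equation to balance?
[L] — length (e.g. a distance d)

W has dimensions [L^2 M T^-2]; F has dimensions [L M T^-2].
The bracketed factor must supply [L^2 M T^-2] / [L M T^-2] = [L].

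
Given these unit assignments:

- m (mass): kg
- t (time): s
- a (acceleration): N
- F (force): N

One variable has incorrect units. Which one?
a

The variable a (acceleration) should have units m/s², not N.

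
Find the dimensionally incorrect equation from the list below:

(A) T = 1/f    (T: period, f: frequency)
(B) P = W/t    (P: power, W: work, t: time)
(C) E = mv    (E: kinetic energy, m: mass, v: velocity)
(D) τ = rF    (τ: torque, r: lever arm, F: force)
(C) E = mv

The equation (C) E = mv is dimensionally incorrect.

LHS (E): [L^2 M T^-2]
RHS (mv): [L M T^-1] ✗

The dimensions do not match. The other three equations balance.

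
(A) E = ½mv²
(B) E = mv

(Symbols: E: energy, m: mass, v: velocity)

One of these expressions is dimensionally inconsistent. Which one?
(B)

(A) E = ½mv²: LHS [L^2 M T^-2], RHS [L^2 M T^-2] ✓
(B) E = mv: LHS [L^2 M T^-2], RHS [L M T^-1] ✗

Expression (B) E = mv is dimensionally incorrect.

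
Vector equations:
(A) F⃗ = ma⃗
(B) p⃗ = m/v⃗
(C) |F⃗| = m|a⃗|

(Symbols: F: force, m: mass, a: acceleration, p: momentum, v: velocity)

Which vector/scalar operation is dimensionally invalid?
(B) p⃗ = m/v⃗

(A) F⃗ = ma⃗: LHS [L M T^-2], RHS [L M T^-2] ✓ — Force and acceleration are vectors, mass is a scalar
(B) p⃗ = m/v⃗: LHS [L M T^-1], RHS [L^-1 M T] ✗ — momentum is mass times velocity; should be mv⃗ (and division by a vector is undefined)
(C) |F⃗| = m|a⃗|: LHS [L M T^-2], RHS [L M T^-2] ✓ — magnitudes of vectors are scalars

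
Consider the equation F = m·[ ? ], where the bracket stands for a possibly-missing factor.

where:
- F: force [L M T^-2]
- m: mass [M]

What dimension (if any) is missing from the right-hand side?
[L T^-2] — acceleration (e.g. a)

F has dimensions [L M T^-2]; m has dimensions [M].
The bracketed factor must supply [L M T^-2] / [M] = [L T^-2].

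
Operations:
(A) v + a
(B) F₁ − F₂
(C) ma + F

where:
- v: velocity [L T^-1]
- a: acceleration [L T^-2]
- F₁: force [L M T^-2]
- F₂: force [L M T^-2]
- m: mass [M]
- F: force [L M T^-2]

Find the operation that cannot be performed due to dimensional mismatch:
(A) v + a

(A) v + a: v [L T^-1] and a [L T^-2] — different dimensions cannot be added/subtracted ✗
(B) F₁ − F₂: F₁ [L M T^-2] and F₂ [L M T^-2] — same dimensions ✓
(C) ma + F: ma [L M T^-2] and F [L M T^-2] — same dimensions ✓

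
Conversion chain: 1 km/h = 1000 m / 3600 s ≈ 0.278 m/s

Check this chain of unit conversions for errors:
The chain is correct (no errors).

Correct: 1 km = 1000 m, 1 h = 3600 s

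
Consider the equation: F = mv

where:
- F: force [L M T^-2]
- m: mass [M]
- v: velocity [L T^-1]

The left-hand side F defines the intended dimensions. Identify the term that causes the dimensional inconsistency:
The right-hand side term mv

F has dimensions [L M T^-2], but mv has dimensions [L M T^-1], so the term mv is dimensionally wrong for F.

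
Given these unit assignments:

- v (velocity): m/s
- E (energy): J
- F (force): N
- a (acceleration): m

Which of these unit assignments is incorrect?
a

The variable a (acceleration) should have units m/s², not m.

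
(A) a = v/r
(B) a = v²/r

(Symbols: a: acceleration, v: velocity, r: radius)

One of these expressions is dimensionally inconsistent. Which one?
(A)

(A) a = v/r: LHS [L T^-2], RHS [T^-1] ✗
(B) a = v²/r: LHS [L T^-2], RHS [L T^-2] ✓

Expression (A) a = v/r is dimensionally incorrect.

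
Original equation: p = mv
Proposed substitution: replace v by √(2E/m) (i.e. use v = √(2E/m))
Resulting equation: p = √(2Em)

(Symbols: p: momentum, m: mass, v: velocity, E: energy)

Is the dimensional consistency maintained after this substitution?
Yes

[v] = [L T^-1] and [√(2E/m)] = [L T^-1]. These match, so the substitution replaces a quantity by one of the same dimensions and the result p = √(2Em) has LHS [L M T^-1] vs RHS [L M T^-1] — still consistent.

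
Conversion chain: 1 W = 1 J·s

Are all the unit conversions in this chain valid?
The chain is incorrect (it contains an error).

Incorrect: Watt is J/s, not J·s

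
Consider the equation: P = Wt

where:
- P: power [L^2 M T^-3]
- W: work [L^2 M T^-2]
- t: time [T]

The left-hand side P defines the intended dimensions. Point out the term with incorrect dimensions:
The right-hand side term Wt

P has dimensions [L^2 M T^-3], but Wt has dimensions [L^2 M T^-1], so the term Wt is dimensionally wrong for P.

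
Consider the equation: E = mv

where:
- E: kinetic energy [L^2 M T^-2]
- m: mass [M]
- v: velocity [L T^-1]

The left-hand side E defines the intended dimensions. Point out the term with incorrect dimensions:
The right-hand side term mv

E has dimensions [L^2 M T^-2], but mv has dimensions [L M T^-1], so the term mv is dimensionally wrong for E.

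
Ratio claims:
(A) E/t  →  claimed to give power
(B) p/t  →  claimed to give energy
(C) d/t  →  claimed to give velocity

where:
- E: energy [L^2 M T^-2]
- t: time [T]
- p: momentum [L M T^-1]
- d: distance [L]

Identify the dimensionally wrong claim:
(B) p/t does not give energy

(A) E/t: [L^2 M T^-3] = power [L^2 M T^-3] ✓
(B) p/t: [L M T^-2] ≠ energy [L^2 M T^-2] ✗
(C) d/t: [L T^-1] = velocity [L T^-1] ✓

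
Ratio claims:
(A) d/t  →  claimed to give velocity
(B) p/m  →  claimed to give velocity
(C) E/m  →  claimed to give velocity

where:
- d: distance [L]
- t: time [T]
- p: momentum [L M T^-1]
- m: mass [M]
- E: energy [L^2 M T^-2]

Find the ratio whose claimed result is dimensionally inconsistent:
(C) E/m does not give velocity

(A) d/t: [L T^-1] = velocity [L T^-1] ✓
(B) p/m: [L T^-1] = velocity [L T^-1] ✓
(C) E/m: [L^2 T^-2] ≠ velocity [L T^-1] ✗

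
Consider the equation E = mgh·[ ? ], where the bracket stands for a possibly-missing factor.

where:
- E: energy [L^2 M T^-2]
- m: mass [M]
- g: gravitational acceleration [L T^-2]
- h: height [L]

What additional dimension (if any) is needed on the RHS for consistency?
Nothing is missing — the bracketed factor must be dimensionless.

E has dimensions [L^2 M T^-2] and mgh already has dimensions [L^2 M T^-2], so E = mgh is dimensionally complete.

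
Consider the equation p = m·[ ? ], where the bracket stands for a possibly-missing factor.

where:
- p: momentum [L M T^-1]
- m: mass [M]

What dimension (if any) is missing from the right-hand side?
[L T^-1] — velocity (e.g. v)

p has dimensions [L M T^-1]; m has dimensions [M].
The bracketed factor must supply [L M T^-1] / [M] = [L T^-1].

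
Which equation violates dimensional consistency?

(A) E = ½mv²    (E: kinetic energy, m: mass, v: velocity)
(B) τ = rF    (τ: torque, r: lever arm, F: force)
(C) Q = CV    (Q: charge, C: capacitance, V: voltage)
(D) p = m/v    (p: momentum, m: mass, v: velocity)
(D) p = m/v

The equation (D) p = m/v is dimensionally incorrect.

LHS (p): [L M T^-1]
RHS (m/v): [L^-1 M T] ✗

The dimensions do not match. The other three equations balance.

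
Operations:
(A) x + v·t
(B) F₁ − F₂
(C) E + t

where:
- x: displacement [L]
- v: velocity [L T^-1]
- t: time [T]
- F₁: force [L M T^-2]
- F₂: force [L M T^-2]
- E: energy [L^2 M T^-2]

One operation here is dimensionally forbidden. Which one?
(C) E + t

(A) x + v·t: x [L] and v·t [L] — same dimensions ✓
(B) F₁ − F₂: F₁ [L M T^-2] and F₂ [L M T^-2] — same dimensions ✓
(C) E + t: E [L^2 M T^-2] and t [T] — different dimensions cannot be added/subtracted ✗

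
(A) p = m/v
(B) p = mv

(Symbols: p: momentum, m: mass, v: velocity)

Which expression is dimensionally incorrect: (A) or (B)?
(A)

(A) p = m/v: LHS [L M T^-1], RHS [L^-1 M T] ✗
(B) p = mv: LHS [L M T^-1], RHS [L M T^-1] ✓

Expression (A) p = m/v is dimensionally incorrect.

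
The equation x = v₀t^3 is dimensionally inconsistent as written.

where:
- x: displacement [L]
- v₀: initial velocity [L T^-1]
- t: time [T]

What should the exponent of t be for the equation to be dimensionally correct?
The exponent of t should be 1: x = v₀t

The LHS x has dimensions [L]; t has dimensions [T].
As written, the RHS v₀t^3 (exponent 3 on t) has dimensions [L T^2], which does not match.
With exponent 1, the RHS v₀t has dimensions [L], matching the LHS.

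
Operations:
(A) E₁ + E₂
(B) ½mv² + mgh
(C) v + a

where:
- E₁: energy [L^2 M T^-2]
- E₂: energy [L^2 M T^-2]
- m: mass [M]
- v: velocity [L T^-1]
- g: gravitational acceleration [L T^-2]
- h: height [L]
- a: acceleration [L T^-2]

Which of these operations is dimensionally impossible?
(C) v + a

(A) E₁ + E₂: E₁ [L^2 M T^-2] and E₂ [L^2 M T^-2] — same dimensions ✓
(B) ½mv² + mgh: ½mv² [L^2 M T^-2] and mgh [L^2 M T^-2] — same dimensions ✓
(C) v + a: v [L T^-1] and a [L T^-2] — different dimensions cannot be added/subtracted ✗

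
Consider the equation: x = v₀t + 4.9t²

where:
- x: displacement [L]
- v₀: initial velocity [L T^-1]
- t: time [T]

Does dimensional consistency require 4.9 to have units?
Yes

x has dimensions [L], while t² alone has dimensions [T^2]. For the equation to balance, the factor 4.9 must carry dimensions [L T^-2] — it is a dimensional constant (a numerical value of a physical quantity with its units suppressed), not a pure number.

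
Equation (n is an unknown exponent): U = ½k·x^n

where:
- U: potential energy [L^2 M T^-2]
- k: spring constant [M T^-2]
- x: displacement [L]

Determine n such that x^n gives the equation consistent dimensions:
n = 2

U has dimensions [L^2 M T^-2]; x has dimensions [L].
The rest of the RHS has dimensions [M T^-2], so x^n must supply [L^2].
With n = 2: ½k·x^2 has dimensions [L^2 M T^-2], matching the LHS ✓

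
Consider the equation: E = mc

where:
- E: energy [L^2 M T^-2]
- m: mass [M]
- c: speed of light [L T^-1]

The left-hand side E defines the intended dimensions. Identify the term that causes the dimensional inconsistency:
The right-hand side term mc

E has dimensions [L^2 M T^-2], but mc has dimensions [L M T^-1], so the term mc is dimensionally wrong for E.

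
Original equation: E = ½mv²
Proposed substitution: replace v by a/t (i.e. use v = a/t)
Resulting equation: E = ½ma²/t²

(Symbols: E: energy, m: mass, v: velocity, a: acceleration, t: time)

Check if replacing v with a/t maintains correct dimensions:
No

[v] = [L T^-1] and [a/t] = [L T^-3]. These differ, so the substitution replaces a quantity by one of different dimensions and the result E = ½ma²/t² has LHS [L^2 M T^-2] vs RHS [L^2 M T^-6] — inconsistent.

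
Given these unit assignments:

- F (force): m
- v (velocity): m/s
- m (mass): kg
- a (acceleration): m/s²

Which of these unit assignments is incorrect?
F

The variable F (force) should have units N, not m.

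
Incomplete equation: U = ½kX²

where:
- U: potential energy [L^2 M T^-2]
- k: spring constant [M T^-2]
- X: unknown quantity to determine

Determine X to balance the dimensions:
X = x (displacement), dimensions [L]

U has dimensions [L^2 M T^-2]; the rest of the RHS (½k) has dimensions [M T^-2].
So X² must have dimensions [L^2], i.e. X has dimensions [L] — X = x (displacement).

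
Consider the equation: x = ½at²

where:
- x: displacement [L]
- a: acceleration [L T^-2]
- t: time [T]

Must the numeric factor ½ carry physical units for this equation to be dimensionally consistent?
No

x has dimensions [L] and at² already has dimensions [L], so the equation balances without ½ contributing any dimensions. ½ is a pure (dimensionless) number; changing or removing it would not affect dimensional consistency.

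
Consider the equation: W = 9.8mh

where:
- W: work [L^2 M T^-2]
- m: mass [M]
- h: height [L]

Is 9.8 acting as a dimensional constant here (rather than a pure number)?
Yes

W has dimensions [L^2 M T^-2], while mh alone has dimensions [L M]. For the equation to balance, the factor 9.8 must carry dimensions [L T^-2] — it is a dimensional constant (a numerical value of a physical quantity with its units suppressed), not a pure number.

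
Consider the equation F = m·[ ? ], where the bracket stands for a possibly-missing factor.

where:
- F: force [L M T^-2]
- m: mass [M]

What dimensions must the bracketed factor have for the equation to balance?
[L T^-2] — acceleration (e.g. a)

F has dimensions [L M T^-2]; m has dimensions [M].
The bracketed factor must supply [L M T^-2] / [M] = [L T^-2].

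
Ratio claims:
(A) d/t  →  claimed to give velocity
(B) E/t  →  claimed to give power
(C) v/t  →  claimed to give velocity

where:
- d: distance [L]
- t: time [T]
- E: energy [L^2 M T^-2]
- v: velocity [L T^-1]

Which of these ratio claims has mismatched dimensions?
(C) v/t does not give velocity

(A) d/t: [L T^-1] = velocity [L T^-1] ✓
(B) E/t: [L^2 M T^-3] = power [L^2 M T^-3] ✓
(C) v/t: [L T^-2] ≠ velocity [L T^-1] ✗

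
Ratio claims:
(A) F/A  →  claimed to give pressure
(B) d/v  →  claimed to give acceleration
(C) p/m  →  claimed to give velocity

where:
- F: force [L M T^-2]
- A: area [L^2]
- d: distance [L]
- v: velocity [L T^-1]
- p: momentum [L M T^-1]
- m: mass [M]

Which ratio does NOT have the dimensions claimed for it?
(B) d/v does not give acceleration

(A) F/A: [L^-1 M T^-2] = pressure [L^-1 M T^-2] ✓
(B) d/v: [T] ≠ acceleration [L T^-2] ✗
(C) p/m: [L T^-1] = velocity [L T^-1] ✓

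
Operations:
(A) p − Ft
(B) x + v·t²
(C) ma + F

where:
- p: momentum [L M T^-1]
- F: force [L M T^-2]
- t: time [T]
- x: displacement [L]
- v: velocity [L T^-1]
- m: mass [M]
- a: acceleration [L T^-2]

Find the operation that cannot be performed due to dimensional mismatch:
(B) x + v·t²

(A) p − Ft: p [L M T^-1] and Ft [L M T^-1] — same dimensions ✓
(B) x + v·t²: x [L] and v·t² [L T] — different dimensions cannot be added/subtracted ✗
(C) ma + F: ma [L M T^-2] and F [L M T^-2] — same dimensions ✓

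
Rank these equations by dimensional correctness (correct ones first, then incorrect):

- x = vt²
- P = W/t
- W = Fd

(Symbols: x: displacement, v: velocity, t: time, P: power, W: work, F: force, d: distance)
Dimensionally correct: P = W/t, W = Fd
Dimensionally incorrect: x = vt²
Ordered (correct first, then incorrect): P = W/t, W = Fd, x = vt²

- x = vt²: LHS [L], RHS [L T] → incorrect ✗
- P = W/t: LHS [L^2 M T^-3], RHS [L^2 M T^-3] → correct ✓
- W = Fd: LHS [L^2 M T^-2], RHS [L^2 M T^-2] → correct ✓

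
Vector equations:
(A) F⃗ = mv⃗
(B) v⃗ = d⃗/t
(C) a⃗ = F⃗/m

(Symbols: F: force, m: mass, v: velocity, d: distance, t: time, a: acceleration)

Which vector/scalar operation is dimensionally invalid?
(A) F⃗ = mv⃗

(A) F⃗ = mv⃗: LHS [L M T^-2], RHS [L M T^-1] ✗ — mass times velocity is momentum, not force; should be ma⃗
(B) v⃗ = d⃗/t: LHS [L T^-1], RHS [L T^-1] ✓ — displacement (vector) divided by time (scalar)
(C) a⃗ = F⃗/m: LHS [L T^-2], RHS [L T^-2] ✓ — force (vector) divided by mass (scalar)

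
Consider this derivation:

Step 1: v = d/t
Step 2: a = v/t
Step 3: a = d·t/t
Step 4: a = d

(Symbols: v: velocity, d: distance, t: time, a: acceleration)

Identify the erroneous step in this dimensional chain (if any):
Step 3

Step 1: v = d/t → LHS [L T^-1], RHS [L T^-1] ✓
Step 2: a = v/t → LHS [L T^-2], RHS [L T^-2] ✓
Step 3: a = d·t/t → LHS [L T^-2], RHS [L] ✗

The first dimensional inconsistency appears in step 3: a = d·t/t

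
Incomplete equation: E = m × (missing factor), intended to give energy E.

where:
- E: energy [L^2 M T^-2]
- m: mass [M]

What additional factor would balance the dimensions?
v² (velocity squared), dimensions [L^2 T^-2]

E has dimensions [L^2 M T^-2] and m has dimensions [M].
The missing factor must have dimensions [L^2 M T^-2] / [M] = [L^2 T^-2], i.e. velocity squared (v²).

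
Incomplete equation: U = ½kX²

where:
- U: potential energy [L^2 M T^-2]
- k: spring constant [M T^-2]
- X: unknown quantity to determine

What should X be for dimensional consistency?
X = x (displacement), dimensions [L]

U has dimensions [L^2 M T^-2]; the rest of the RHS (½k) has dimensions [M T^-2].
So X² must have dimensions [L^2], i.e. X has dimensions [L] — X = x (displacement).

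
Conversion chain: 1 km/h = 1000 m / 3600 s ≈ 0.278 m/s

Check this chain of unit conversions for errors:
The chain is correct (no errors).

Correct: 1 km = 1000 m, 1 h = 3600 s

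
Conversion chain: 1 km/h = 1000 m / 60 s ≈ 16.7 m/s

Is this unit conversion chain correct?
The chain is incorrect (it contains an error).

Incorrect: 1 h = 3600 s, not 60 s (1 km/h ≈ 0.278 m/s)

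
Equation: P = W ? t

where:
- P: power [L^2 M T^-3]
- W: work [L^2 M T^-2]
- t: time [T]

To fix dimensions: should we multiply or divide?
division (÷): P = W ÷ t

P [L^2 M T^-3]; W [L^2 M T^-2]; t [T].
W × t → [L^2 M T^-1] ✗
W ÷ t → [L^2 M T^-3] ✓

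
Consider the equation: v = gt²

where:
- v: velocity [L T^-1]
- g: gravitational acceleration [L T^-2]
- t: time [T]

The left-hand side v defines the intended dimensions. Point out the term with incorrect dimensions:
The right-hand side term gt²

v has dimensions [L T^-1], but gt² has dimensions [L], so the term gt² is dimensionally wrong for v.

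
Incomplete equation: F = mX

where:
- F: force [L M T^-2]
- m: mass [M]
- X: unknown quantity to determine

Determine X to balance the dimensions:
X = a (acceleration), dimensions [L T^-2]

F has dimensions [L M T^-2]; the rest of the RHS (m) has dimensions [M].
So X must have dimensions [L T^-2] — X = a (acceleration).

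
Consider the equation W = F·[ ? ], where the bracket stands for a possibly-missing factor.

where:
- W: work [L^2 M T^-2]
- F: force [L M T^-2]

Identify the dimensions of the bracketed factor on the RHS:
[L] — length (e.g. a distance d)

W has dimensions [L^2 M T^-2]; F has dimensions [L M T^-2].
The bracketed factor must supply [L^2 M T^-2] / [L M T^-2] = [L].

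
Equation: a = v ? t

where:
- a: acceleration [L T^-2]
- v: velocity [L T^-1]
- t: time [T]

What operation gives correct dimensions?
division (÷): a = v ÷ t

a [L T^-2]; v [L T^-1]; t [T].
v × t → [L] ✗
v ÷ t → [L T^-2] ✓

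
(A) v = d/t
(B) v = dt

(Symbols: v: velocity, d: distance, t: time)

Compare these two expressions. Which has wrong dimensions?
(B)

(A) v = d/t: LHS [L T^-1], RHS [L T^-1] ✓
(B) v = dt: LHS [L T^-1], RHS [L T] ✗

Expression (B) v = dt is dimensionally incorrect.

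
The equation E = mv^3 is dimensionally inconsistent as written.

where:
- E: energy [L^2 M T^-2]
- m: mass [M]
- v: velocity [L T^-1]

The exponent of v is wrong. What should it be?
The exponent of v should be 2: E = mv^2

The LHS E has dimensions [L^2 M T^-2]; v has dimensions [L T^-1].
As written, the RHS mv^3 (exponent 3 on v) has dimensions [L^3 M T^-3], which does not match.
With exponent 2, the RHS mv^2 has dimensions [L^2 M T^-2], matching the LHS.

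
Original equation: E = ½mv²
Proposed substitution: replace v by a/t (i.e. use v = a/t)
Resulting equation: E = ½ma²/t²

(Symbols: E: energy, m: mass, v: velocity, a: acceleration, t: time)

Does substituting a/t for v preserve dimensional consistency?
No

[v] = [L T^-1] and [a/t] = [L T^-3]. These differ, so the substitution replaces a quantity by one of different dimensions and the result E = ½ma²/t² has LHS [L^2 M T^-2] vs RHS [L^2 M T^-6] — inconsistent.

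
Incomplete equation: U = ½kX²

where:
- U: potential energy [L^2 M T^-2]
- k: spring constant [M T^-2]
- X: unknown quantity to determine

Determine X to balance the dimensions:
X = x (displacement), dimensions [L]

U has dimensions [L^2 M T^-2]; the rest of the RHS (½k) has dimensions [M T^-2].
So X² must have dimensions [L^2], i.e. X has dimensions [L] — X = x (displacement).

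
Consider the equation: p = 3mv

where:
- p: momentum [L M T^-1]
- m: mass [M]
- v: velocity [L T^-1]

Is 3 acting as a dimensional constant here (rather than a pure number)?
No

p has dimensions [L M T^-1] and mv already has dimensions [L M T^-1], so the equation balances without 3 contributing any dimensions. 3 is a pure (dimensionless) number; changing or removing it would not affect dimensional consistency.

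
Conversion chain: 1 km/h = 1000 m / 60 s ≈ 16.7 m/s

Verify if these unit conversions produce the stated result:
The chain is incorrect (it contains an error).

Incorrect: 1 h = 3600 s, not 60 s (1 km/h ≈ 0.278 m/s)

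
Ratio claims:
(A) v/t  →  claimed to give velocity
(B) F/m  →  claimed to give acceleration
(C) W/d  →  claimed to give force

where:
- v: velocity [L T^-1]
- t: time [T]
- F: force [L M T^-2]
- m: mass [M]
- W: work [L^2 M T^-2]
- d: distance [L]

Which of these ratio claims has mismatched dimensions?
(A) v/t does not give velocity

(A) v/t: [L T^-2] ≠ velocity [L T^-1] ✗
(B) F/m: [L T^-2] = acceleration [L T^-2] ✓
(C) W/d: [L M T^-2] = force [L M T^-2] ✓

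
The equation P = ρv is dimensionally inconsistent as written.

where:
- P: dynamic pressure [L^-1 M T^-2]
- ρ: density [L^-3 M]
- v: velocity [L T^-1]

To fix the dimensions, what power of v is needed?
The exponent of v should be 2: P = ρv^2

The LHS P has dimensions [L^-1 M T^-2]; v has dimensions [L T^-1].
As written, the RHS ρv (exponent 1 on v) has dimensions [L^-2 M T^-1], which does not match.
With exponent 2, the RHS ρv^2 has dimensions [L^-1 M T^-2], matching the LHS.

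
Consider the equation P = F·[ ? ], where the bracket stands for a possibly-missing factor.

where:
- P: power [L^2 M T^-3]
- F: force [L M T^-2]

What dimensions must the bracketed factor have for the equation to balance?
[L T^-1] — velocity (e.g. v)

P has dimensions [L^2 M T^-3]; F has dimensions [L M T^-2].
The bracketed factor must supply [L^2 M T^-3] / [L M T^-2] = [L T^-1].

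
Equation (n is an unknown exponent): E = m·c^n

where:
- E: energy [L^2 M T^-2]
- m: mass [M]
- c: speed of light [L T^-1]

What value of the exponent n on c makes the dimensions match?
n = 2

E has dimensions [L^2 M T^-2]; c has dimensions [L T^-1].
The rest of the RHS has dimensions [M], so c^n must supply [L^2 T^-2].
With n = 2: m·c^2 has dimensions [L^2 M T^-2], matching the LHS ✓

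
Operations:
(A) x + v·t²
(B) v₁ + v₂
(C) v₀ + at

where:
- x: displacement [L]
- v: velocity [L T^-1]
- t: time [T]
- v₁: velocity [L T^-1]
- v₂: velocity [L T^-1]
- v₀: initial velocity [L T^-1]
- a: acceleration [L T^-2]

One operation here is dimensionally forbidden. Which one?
(A) x + v·t²

(A) x + v·t²: x [L] and v·t² [L T] — different dimensions cannot be added/subtracted ✗
(B) v₁ + v₂: v₁ [L T^-1] and v₂ [L T^-1] — same dimensions ✓
(C) v₀ + at: v₀ [L T^-1] and at [L T^-1] — same dimensions ✓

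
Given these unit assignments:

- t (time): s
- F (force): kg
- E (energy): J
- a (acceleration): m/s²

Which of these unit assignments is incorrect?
F

The variable F (force) should have units N, not kg.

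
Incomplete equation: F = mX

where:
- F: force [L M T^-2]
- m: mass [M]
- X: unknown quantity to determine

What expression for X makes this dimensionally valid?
X = a (acceleration), dimensions [L T^-2]

F has dimensions [L M T^-2]; the rest of the RHS (m) has dimensions [M].
So X must have dimensions [L T^-2] — X = a (acceleration).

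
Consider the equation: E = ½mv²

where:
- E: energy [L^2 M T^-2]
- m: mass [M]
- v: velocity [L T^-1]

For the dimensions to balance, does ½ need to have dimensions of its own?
No

E has dimensions [L^2 M T^-2] and mv² already has dimensions [L^2 M T^-2], so the equation balances without ½ contributing any dimensions. ½ is a pure (dimensionless) number; changing or removing it would not affect dimensional consistency.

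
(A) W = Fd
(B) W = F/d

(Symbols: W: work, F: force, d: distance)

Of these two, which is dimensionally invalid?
(B)

(A) W = Fd: LHS [L^2 M T^-2], RHS [L^2 M T^-2] ✓
(B) W = F/d: LHS [L^2 M T^-2], RHS [M T^-2] ✗

Expression (B) W = F/d is dimensionally incorrect.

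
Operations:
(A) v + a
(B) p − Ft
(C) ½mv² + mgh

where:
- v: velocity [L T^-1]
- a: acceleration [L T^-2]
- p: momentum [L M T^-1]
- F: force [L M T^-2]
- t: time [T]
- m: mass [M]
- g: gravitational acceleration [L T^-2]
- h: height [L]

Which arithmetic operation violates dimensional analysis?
(A) v + a

(A) v + a: v [L T^-1] and a [L T^-2] — different dimensions cannot be added/subtracted ✗
(B) p − Ft: p [L M T^-1] and Ft [L M T^-1] — same dimensions ✓
(C) ½mv² + mgh: ½mv² [L^2 M T^-2] and mgh [L^2 M T^-2] — same dimensions ✓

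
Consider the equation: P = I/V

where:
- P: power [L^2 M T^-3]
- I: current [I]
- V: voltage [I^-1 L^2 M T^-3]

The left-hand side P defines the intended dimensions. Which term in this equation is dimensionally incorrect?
The right-hand side term I/V

P has dimensions [L^2 M T^-3], but I/V has dimensions [I^2 L^-2 M^-1 T^3], so the term I/V is dimensionally wrong for P.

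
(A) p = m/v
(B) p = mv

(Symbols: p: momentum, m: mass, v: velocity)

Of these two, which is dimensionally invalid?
(A)

(A) p = m/v: LHS [L M T^-1], RHS [L^-1 M T] ✗
(B) p = mv: LHS [L M T^-1], RHS [L M T^-1] ✓

Expression (A) p = m/v is dimensionally incorrect.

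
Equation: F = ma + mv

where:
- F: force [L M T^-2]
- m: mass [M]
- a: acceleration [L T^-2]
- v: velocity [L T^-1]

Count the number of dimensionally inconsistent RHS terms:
1

LHS F: [L M T^-2]
- ma: [L M T^-2] ✓
- mv: [L M T^-1] ✗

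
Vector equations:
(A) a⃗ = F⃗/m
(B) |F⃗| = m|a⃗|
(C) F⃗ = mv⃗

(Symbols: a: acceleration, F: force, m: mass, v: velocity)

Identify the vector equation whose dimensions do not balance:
(C) F⃗ = mv⃗

(A) a⃗ = F⃗/m: LHS [L T^-2], RHS [L T^-2] ✓ — force (vector) divided by mass (scalar)
(B) |F⃗| = m|a⃗|: LHS [L M T^-2], RHS [L M T^-2] ✓ — magnitudes of vectors are scalars
(C) F⃗ = mv⃗: LHS [L M T^-2], RHS [L M T^-1] ✗ — mass times velocity is momentum, not force; should be ma⃗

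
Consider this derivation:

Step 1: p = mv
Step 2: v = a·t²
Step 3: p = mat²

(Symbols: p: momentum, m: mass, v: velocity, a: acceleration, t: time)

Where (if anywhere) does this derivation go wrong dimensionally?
Step 2

Step 1: p = mv → LHS [L M T^-1], RHS [L M T^-1] ✓
Step 2: v = a·t² → LHS [L T^-1], RHS [L] ✗

The first dimensional inconsistency appears in step 2: v = a·t²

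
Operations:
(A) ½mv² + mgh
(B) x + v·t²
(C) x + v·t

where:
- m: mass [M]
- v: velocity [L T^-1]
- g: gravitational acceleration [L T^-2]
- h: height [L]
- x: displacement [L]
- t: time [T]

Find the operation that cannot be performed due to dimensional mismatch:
(B) x + v·t²

(A) ½mv² + mgh: ½mv² [L^2 M T^-2] and mgh [L^2 M T^-2] — same dimensions ✓
(B) x + v·t²: x [L] and v·t² [L T] — different dimensions cannot be added/subtracted ✗
(C) x + v·t: x [L] and v·t [L] — same dimensions ✓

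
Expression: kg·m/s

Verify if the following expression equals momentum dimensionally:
Yes

The expression kg·m/s has dimensions [L M T^-1], which is exactly momentum [L M T^-1].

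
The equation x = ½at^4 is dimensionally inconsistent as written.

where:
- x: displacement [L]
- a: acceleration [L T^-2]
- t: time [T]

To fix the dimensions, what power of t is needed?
The exponent of t should be 2: x = ½at^2

The LHS x has dimensions [L]; t has dimensions [T].
As written, the RHS ½at^4 (exponent 4 on t) has dimensions [L T^2], which does not match.
With exponent 2, the RHS ½at^2 has dimensions [L], matching the LHS.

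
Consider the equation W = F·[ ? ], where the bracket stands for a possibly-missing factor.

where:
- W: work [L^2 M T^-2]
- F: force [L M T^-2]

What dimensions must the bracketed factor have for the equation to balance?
[L] — length (e.g. a distance d)

W has dimensions [L^2 M T^-2]; F has dimensions [L M T^-2].
The bracketed factor must supply [L^2 M T^-2] / [L M T^-2] = [L].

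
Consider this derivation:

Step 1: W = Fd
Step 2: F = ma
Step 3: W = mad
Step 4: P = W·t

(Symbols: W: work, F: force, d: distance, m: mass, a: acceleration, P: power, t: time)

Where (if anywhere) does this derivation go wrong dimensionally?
Step 4

Step 1: W = Fd → LHS [L^2 M T^-2], RHS [L^2 M T^-2] ✓
Step 2: F = ma → LHS [L M T^-2], RHS [L M T^-2] ✓
Step 3: W = mad → LHS [L^2 M T^-2], RHS [L^2 M T^-2] ✓
Step 4: P = W·t → LHS [L^2 M T^-3], RHS [L^2 M T^-1] ✗

The first dimensional inconsistency appears in step 4: P = W·t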